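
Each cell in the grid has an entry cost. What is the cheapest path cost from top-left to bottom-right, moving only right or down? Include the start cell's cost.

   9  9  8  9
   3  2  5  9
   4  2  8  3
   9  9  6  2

29

One optimal route is [0,0] → [1,0] → [1,1] → [2,1] → [2,2] → [2,3] → [3,3].
Its cost is 9 + 3 + 2 + 2 + 8 + 3 + 2 = 29.
(Top row then right column would cost 49.)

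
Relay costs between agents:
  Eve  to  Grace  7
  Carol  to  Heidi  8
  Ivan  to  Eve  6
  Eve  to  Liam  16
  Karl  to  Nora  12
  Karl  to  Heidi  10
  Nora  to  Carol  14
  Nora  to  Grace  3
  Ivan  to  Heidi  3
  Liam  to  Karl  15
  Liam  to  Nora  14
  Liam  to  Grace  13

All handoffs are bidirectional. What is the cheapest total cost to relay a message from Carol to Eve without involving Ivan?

A few of the Carol→Eve routes:
Carol -> Nora -> Grace -> Eve: 14 + 3 + 7 = 24
Carol -> Nora -> Liam -> Eve: 14 + 14 + 16 = 44
Carol -> Nora -> Liam -> Grace -> Eve: 14 + 14 + 13 + 7 = 48
Carol -> Nora -> Grace -> Liam -> Eve: 14 + 3 + 13 + 16 = 46
Carol -> Heidi -> Karl -> Nora -> Grace -> Eve: 8 + 10 + 12 + 3 + 7 = 40
Best route has total 24.

24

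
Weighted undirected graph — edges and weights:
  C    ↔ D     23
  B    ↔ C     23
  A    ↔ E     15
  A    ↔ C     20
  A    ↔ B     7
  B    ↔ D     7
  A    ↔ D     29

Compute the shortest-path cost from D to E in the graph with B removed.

Candidate routes:
D -> C -> A -> E: 23 + 20 + 15 = 58
D -> A -> E: 29 + 15 = 44
Best route has total 44.

44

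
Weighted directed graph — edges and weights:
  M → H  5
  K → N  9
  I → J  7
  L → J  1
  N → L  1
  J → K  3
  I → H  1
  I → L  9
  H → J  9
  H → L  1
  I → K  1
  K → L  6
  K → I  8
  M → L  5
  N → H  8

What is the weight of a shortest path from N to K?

5

Candidate routes:
N-L-J-K: 1 + 1 + 3 = 5
N-H-L-J-K: 8 + 1 + 1 + 3 = 13
N-H-J-K: 8 + 9 + 3 = 20
Shortest: 5.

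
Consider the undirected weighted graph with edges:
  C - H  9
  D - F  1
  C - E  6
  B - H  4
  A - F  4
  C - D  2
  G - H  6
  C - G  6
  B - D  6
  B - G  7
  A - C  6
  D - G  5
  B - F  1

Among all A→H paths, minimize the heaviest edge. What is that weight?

4

Comparing a few candidate routes:
A - F - D - G - H: max(4, 1, 5, 6) = 6
A - F - B - H: max(4, 1, 4) = 4
A - F - D - C - G - H: max(4, 1, 2, 6, 6) = 6
A - F - D - B - H: max(4, 1, 6, 4) = 6
Smallest bottleneck: 4.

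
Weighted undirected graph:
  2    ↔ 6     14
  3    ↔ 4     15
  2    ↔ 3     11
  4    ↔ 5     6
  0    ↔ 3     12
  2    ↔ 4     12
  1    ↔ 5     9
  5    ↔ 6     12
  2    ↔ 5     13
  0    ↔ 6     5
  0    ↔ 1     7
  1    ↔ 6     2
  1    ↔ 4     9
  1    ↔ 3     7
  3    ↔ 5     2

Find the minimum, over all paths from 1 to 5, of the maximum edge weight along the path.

Some routes from 1 to 5:
1→0→6→5: max(7, 5, 12) = 12
1→0→3→2→4→5: max(7, 12, 11, 12, 6) = 12
1→5: max(9) = 9
1→0→3→5: max(7, 12, 2) = 12
1→4→5: max(9, 6) = 9
1→3→5: max(7, 2) = 7
Best route has worst link 7.

7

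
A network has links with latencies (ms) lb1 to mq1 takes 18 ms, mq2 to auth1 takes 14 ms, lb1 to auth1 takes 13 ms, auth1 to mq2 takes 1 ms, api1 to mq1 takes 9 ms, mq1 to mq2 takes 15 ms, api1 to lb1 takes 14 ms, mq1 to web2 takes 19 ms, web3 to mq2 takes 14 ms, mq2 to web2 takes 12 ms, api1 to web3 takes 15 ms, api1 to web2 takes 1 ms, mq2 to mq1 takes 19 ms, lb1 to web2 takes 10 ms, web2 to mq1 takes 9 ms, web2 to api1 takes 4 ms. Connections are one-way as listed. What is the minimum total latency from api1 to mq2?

Some routes from api1 to mq2:
api1-mq1-mq2: 9 + 15 = 24
api1-web2-mq1-mq2: 1 + 9 + 15 = 25
api1-lb1-auth1-mq2: 14 + 13 + 1 = 28
Shortest: 24 ms.

24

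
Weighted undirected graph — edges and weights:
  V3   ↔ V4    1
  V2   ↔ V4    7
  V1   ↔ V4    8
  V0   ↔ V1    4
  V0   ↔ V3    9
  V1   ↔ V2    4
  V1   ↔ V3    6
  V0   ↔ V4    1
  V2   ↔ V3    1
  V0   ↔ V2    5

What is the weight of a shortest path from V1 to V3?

5

Some routes from V1 to V3:
V1 → V3: 6
V1 → V2 → V3: 4 + 1 = 5
V1 → V0 → V4 → V3: 4 + 1 + 1 = 6
Shortest: 5.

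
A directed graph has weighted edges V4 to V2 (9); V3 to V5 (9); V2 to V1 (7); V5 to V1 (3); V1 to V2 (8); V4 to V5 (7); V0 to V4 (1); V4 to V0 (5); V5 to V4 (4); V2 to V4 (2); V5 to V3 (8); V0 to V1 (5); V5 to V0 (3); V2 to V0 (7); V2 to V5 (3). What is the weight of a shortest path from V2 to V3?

Candidate routes:
V2 - V5 - V3: 3 + 8 = 11
V2 - V4 - V5 - V3: 2 + 7 + 8 = 17
V2 - V0 - V4 - V5 - V3: 7 + 1 + 7 + 8 = 23
Best route has total 11.

11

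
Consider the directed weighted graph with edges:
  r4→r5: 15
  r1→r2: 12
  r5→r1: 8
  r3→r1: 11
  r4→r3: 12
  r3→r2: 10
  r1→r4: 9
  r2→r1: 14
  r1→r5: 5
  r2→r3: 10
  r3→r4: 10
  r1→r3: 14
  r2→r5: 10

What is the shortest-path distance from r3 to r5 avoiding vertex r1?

20

Candidate routes:
r3 → r4 → r5: 10 + 15 = 25
r3 → r2 → r5: 10 + 10 = 20
Best route has total 20.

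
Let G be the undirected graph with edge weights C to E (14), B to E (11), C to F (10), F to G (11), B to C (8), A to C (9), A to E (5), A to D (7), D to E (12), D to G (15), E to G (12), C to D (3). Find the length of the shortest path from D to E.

12

Comparing a few candidate routes:
D -> E: 12
D -> A -> E: 7 + 5 = 12
D -> C -> A -> E: 3 + 9 + 5 = 17
D -> C -> E: 3 + 14 = 17
Best route has total 12.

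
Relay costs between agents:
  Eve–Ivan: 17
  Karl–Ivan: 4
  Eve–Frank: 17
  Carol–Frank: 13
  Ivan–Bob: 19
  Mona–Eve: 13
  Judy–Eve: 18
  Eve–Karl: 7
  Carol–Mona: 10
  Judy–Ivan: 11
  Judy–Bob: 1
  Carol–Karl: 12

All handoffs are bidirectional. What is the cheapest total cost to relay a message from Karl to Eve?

7

Checking several routes:
Karl-Eve: 7
Karl-Ivan-Judy-Eve: 4 + 11 + 18 = 33
Karl-Ivan-Eve: 4 + 17 = 21
Karl-Carol-Mona-Eve: 12 + 10 + 13 = 35
The minimum is 7.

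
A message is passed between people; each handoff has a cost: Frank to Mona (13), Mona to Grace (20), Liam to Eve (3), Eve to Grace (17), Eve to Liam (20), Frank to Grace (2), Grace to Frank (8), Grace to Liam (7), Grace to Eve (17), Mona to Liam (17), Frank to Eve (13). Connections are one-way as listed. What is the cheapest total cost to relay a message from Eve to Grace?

17

Paths from Eve to Grace:
Eve → Grace: 17
Best route has total 17.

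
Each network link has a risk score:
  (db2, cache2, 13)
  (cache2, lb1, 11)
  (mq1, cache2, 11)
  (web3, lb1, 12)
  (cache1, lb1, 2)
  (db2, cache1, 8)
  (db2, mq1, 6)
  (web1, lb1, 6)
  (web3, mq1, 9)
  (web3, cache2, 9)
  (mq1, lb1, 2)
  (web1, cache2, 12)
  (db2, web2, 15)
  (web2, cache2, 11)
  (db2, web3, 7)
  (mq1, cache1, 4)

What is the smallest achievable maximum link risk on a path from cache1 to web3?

Checking several routes:
cache1 → mq1 → db2 → web3: max(4, 6, 7) = 7
cache1 → lb1 → mq1 → db2 → web3: max(2, 2, 6, 7) = 7
cache1 → db2 → web3: max(8, 7) = 8
cache1 → mq1 → web3: max(4, 9) = 9
The minimum achievable maximum is 7.

7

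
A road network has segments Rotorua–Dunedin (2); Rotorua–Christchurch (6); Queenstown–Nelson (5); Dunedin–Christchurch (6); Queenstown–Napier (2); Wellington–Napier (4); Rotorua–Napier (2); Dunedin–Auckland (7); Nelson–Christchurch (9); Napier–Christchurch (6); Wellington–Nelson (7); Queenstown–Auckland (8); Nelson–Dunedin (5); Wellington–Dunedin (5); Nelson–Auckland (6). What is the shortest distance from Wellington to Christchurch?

Checking several routes:
Wellington - Napier - Rotorua - Christchurch: 4 + 2 + 6 = 12
Wellington - Napier - Rotorua - Dunedin - Christchurch: 4 + 2 + 2 + 6 = 14
Wellington - Napier - Christchurch: 4 + 6 = 10
Wellington - Dunedin - Christchurch: 5 + 6 = 11
Wellington - Dunedin - Rotorua - Christchurch: 5 + 2 + 6 = 13
Shortest: 10.

10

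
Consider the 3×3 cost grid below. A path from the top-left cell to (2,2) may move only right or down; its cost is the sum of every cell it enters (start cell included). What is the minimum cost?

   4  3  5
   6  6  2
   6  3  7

Take [0,0] → [0,1] → [0,2] → [1,2] → [2,2] for a total of 4 + 3 + 5 + 2 + 7 = 21.

21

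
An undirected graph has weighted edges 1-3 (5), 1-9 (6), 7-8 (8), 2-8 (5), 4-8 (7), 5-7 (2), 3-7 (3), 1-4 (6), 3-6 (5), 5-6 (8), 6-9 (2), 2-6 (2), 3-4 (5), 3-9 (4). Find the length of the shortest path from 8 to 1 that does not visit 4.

15

Some routes from 8 to 1 avoiding 4:
8→2→6→3→1: 5 + 2 + 5 + 5 = 17
8→2→6→9→3→1: 5 + 2 + 2 + 4 + 5 = 18
8→2→6→9→1: 5 + 2 + 2 + 6 = 15
8→7→3→1: 8 + 3 + 5 = 16
8→7→3→9→1: 8 + 3 + 4 + 6 = 21
Best route has total 15.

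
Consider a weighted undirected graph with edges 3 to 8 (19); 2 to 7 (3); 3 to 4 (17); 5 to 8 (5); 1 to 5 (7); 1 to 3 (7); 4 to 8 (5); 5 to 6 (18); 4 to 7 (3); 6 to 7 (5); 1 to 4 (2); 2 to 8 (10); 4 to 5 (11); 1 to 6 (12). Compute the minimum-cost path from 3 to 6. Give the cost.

A few of the 3→6 routes:
3-4-1-6: 17 + 2 + 12 = 31
3-4-7-6: 17 + 3 + 5 = 25
3-8-4-7-6: 19 + 5 + 3 + 5 = 32
3-1-4-7-6: 7 + 2 + 3 + 5 = 17
3-1-6: 7 + 12 = 19
Best route has total 17.

17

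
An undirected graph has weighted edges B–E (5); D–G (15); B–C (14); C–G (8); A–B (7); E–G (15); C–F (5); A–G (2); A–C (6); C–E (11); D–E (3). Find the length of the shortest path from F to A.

11

Comparing a few candidate routes:
F -> C -> G -> A: 5 + 8 + 2 = 15
F -> C -> E -> G -> A: 5 + 11 + 15 + 2 = 33
F -> C -> B -> A: 5 + 14 + 7 = 26
F -> C -> E -> B -> A: 5 + 11 + 5 + 7 = 28
F -> C -> A: 5 + 6 = 11
Shortest: 11.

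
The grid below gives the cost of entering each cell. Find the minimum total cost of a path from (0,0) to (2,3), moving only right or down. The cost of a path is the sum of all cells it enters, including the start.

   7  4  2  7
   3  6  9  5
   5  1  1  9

26

Path (0,0) -> (1,0) -> (2,0) -> (2,1) -> (2,2) -> (2,3): 7 + 3 + 5 + 1 + 1 + 9 = 26.
For comparison, the top-then-right route costs 34.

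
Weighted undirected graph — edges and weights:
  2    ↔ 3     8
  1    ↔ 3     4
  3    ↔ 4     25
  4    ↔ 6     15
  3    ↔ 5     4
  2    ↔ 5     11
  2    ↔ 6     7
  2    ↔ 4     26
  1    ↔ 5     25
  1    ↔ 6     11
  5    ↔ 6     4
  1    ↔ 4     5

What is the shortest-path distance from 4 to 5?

A few of the 4→5 routes:
4 -> 1 -> 3 -> 5: 5 + 4 + 4 = 13
4 -> 1 -> 3 -> 2 -> 6 -> 5: 5 + 4 + 8 + 7 + 4 = 28
4 -> 1 -> 6 -> 5: 5 + 11 + 4 = 20
4 -> 6 -> 5: 15 + 4 = 19
4 -> 3 -> 5: 25 + 4 = 29
4 -> 1 -> 3 -> 2 -> 5: 5 + 4 + 8 + 11 = 28
Best route has total 13.

13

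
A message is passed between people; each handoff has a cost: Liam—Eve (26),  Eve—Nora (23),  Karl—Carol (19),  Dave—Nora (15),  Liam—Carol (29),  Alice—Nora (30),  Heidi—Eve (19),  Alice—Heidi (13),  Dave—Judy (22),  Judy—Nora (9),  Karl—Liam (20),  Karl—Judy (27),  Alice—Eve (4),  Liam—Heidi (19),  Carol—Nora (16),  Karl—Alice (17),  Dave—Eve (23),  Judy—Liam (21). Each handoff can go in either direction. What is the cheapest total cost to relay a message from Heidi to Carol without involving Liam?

49

A few of the Heidi→Carol routes:
Heidi → Eve → Nora → Carol: 19 + 23 + 16 = 58
Heidi → Alice → Eve → Nora → Carol: 13 + 4 + 23 + 16 = 56
Heidi → Alice → Karl → Carol: 13 + 17 + 19 = 49
Heidi → Alice → Nora → Carol: 13 + 30 + 16 = 59
Best route has total 49.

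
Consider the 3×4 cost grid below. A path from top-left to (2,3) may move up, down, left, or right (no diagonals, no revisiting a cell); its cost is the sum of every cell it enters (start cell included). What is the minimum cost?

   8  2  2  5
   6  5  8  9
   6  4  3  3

25

Best path: (0,0) → (0,1) → (1,1) → (2,1) → (2,2) → (2,3)
Cost: 8 + 2 + 5 + 4 + 3 + 3 = 25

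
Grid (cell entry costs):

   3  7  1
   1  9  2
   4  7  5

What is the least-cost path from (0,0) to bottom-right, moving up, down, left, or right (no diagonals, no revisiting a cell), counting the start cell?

Path r0c0→r0c1→r0c2→r1c2→r2c2: 3 + 7 + 1 + 2 + 5 = 18.

18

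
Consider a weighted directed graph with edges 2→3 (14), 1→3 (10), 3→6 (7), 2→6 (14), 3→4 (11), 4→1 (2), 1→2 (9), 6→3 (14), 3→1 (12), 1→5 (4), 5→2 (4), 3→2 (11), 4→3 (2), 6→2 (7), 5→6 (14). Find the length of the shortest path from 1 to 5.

Routes from 1 to 5:
1-5: 4
Shortest: 4.

4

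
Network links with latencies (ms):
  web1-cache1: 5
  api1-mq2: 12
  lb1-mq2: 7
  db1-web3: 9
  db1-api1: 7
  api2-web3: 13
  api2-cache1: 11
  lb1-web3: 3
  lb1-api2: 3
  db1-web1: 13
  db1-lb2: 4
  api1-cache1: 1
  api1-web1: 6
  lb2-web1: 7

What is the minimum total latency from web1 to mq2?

Some routes from web1 to mq2:
web1 -> lb2 -> db1 -> web3 -> lb1 -> mq2: 7 + 4 + 9 + 3 + 7 = 30
web1 -> api1 -> cache1 -> api2 -> lb1 -> mq2: 6 + 1 + 11 + 3 + 7 = 28
web1 -> cache1 -> api1 -> mq2: 5 + 1 + 12 = 18
web1 -> lb2 -> db1 -> api1 -> mq2: 7 + 4 + 7 + 12 = 30
web1 -> cache1 -> api2 -> lb1 -> mq2: 5 + 11 + 3 + 7 = 26
web1 -> api1 -> mq2: 6 + 12 = 18
Best route has total 18 ms.

18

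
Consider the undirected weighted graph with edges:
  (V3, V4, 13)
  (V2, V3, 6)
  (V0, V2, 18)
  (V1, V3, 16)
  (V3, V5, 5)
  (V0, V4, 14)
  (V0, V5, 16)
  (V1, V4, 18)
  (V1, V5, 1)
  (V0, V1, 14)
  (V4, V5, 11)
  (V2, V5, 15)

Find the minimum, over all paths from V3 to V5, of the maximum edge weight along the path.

5

Checking several routes:
V3→V5: max(5) = 5
V3→V2→V5: max(6, 15) = 15
V3→V4→V5: max(13, 11) = 13
V3→V4→V0→V1→V5: max(13, 14, 14, 1) = 14
The minimum achievable maximum is 5.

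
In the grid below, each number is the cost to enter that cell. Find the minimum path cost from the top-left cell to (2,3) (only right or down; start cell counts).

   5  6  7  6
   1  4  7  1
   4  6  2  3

Best path: r0c0 r1c0 r1c1 r1c2 r1c3 r2c3
Cost: 5 + 1 + 4 + 7 + 1 + 3 = 21
(Top row then right column would cost 28.)

21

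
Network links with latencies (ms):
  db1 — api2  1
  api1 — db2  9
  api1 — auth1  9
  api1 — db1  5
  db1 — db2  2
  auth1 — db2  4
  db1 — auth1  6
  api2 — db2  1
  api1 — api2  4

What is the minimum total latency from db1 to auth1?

A few of the db1→auth1 routes:
db1-auth1: 6
db1-db2-auth1: 2 + 4 = 6
db1-api1-api2-db2-auth1: 5 + 4 + 1 + 4 = 14
db1-api2-db2-auth1: 1 + 1 + 4 = 6
The minimum is 6 ms.

6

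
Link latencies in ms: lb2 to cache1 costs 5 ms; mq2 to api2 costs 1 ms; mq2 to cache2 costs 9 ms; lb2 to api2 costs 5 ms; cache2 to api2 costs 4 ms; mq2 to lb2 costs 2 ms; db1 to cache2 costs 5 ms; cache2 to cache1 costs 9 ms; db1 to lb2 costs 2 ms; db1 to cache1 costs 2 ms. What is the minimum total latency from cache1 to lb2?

Comparing a few candidate routes:
cache1 -> db1 -> cache2 -> api2 -> lb2: 2 + 5 + 4 + 5 = 16
cache1 -> cache2 -> api2 -> mq2 -> lb2: 9 + 4 + 1 + 2 = 16
cache1 -> lb2: 5
cache1 -> db1 -> lb2: 2 + 2 = 4
cache1 -> db1 -> cache2 -> api2 -> mq2 -> lb2: 2 + 5 + 4 + 1 + 2 = 14
The minimum is 4 ms.

4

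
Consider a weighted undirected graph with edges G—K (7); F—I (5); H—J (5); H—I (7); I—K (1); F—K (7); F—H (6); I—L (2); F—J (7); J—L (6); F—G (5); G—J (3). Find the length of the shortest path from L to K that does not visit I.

A few of the L→K routes:
L - J - G - K: 6 + 3 + 7 = 16
L - J - F - K: 6 + 7 + 7 = 20
L - J - H - F - K: 6 + 5 + 6 + 7 = 24
L - J - G - F - K: 6 + 3 + 5 + 7 = 21
Best route has total 16.

16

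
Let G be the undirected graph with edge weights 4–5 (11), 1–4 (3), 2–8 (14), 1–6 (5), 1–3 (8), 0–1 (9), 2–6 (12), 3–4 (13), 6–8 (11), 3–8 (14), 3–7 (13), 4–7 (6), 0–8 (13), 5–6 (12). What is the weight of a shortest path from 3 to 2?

A few of the 3→2 routes:
3 - 8 - 6 - 2: 14 + 11 + 12 = 37
3 - 4 - 1 - 6 - 2: 13 + 3 + 5 + 12 = 33
3 - 1 - 6 - 8 - 2: 8 + 5 + 11 + 14 = 38
3 - 8 - 2: 14 + 14 = 28
3 - 1 - 6 - 2: 8 + 5 + 12 = 25
Best route has total 25.

25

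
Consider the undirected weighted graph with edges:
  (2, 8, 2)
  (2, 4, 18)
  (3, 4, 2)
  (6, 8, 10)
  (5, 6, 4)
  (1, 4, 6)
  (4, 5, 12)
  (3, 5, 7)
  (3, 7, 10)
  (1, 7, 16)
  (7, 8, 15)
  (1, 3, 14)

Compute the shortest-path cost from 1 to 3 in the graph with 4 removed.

14

Candidate routes:
1-7-3: 16 + 10 = 26
1-7-8-6-5-3: 16 + 15 + 10 + 4 + 7 = 52
1-3: 14
Shortest: 14.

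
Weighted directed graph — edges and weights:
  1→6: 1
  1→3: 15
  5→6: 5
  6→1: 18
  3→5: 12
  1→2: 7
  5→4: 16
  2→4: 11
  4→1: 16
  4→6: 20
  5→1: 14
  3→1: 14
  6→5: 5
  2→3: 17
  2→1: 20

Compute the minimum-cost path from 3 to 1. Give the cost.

14

Comparing a few candidate routes:
3-1: 14
3-5-1: 12 + 14 = 26
3-5-6-1: 12 + 5 + 18 = 35
The minimum is 14.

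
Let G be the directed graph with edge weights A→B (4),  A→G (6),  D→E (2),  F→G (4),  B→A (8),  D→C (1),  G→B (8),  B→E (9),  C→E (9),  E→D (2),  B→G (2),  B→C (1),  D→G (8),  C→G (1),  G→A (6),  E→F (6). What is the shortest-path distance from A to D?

A few of the A→D routes:
A-B-E-D: 4 + 9 + 2 = 15
A-B-C-E-D: 4 + 1 + 9 + 2 = 16
A-G-B-E-D: 6 + 8 + 9 + 2 = 25
Best route has total 15.

15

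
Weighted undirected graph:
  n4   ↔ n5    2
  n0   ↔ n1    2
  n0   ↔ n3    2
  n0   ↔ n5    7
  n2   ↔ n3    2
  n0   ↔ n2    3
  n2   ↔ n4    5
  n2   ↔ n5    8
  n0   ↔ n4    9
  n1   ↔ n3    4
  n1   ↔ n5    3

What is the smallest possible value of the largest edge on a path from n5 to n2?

Comparing a few candidate routes:
n5 -> n1 -> n3 -> n0 -> n2: max(3, 4, 2, 3) = 4
n5 -> n1 -> n0 -> n2: max(3, 2, 3) = 3
n5 -> n1 -> n3 -> n2: max(3, 4, 2) = 4
n5 -> n1 -> n0 -> n3 -> n2: max(3, 2, 2, 2) = 3
n5 -> n0 -> n2: max(7, 3) = 7
n5 -> n4 -> n2: max(2, 5) = 5
Best route has worst link 3.

3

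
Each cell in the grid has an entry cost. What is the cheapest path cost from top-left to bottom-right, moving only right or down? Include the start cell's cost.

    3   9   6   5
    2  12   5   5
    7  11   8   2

One optimal route is [0,0]→[1,0]→[1,1]→[1,2]→[1,3]→[2,3].
Its cost is 3 + 2 + 12 + 5 + 5 + 2 = 29.

29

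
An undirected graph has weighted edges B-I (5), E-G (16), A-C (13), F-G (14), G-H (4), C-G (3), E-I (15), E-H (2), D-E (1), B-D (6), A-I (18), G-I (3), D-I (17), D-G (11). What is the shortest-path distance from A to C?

Comparing a few candidate routes:
A -> I -> B -> D -> E -> H -> G -> C: 18 + 5 + 6 + 1 + 2 + 4 + 3 = 39
A -> I -> G -> C: 18 + 3 + 3 = 24
A -> C: 13
A -> I -> E -> H -> G -> C: 18 + 15 + 2 + 4 + 3 = 42
Shortest: 13.

13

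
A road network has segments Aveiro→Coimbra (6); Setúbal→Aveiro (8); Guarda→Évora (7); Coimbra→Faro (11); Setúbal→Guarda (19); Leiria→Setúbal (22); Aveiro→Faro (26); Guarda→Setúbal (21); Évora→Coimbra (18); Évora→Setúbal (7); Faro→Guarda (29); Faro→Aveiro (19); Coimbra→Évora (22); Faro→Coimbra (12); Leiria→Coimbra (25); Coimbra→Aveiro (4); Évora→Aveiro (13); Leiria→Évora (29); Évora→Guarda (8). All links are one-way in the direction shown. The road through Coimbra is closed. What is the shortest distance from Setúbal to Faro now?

Candidate routes:
Setúbal -> Guarda -> Évora -> Aveiro -> Faro: 19 + 7 + 13 + 26 = 65
Setúbal -> Aveiro -> Faro: 8 + 26 = 34
Shortest: 34.

34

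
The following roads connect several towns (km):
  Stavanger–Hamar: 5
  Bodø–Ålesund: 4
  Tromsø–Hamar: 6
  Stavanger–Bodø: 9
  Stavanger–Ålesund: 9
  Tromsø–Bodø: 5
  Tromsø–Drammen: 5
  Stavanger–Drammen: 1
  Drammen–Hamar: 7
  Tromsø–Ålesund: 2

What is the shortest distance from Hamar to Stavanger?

5

Comparing a few candidate routes:
Hamar → Stavanger: 5
Hamar → Tromsø → Ålesund → Stavanger: 6 + 2 + 9 = 17
Hamar → Drammen → Stavanger: 7 + 1 = 8
Hamar → Tromsø → Drammen → Stavanger: 6 + 5 + 1 = 12
Shortest: 5 km.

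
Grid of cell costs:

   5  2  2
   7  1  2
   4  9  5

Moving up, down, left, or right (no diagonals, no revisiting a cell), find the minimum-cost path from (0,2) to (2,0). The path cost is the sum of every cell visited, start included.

16

Path [0,2] → [0,1] → [1,1] → [1,0] → [2,0]: 2 + 2 + 1 + 7 + 4 = 16.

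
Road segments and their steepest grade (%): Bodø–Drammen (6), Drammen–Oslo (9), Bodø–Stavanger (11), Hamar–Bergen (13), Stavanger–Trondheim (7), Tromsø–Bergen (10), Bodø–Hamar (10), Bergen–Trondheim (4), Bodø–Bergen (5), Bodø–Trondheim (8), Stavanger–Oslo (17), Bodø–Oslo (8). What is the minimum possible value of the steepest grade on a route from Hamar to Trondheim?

A few of the Hamar→Trondheim routes:
Hamar-Bodø-Stavanger-Trondheim: max(10, 11, 7) = 11
Hamar-Bodø-Trondheim: max(10, 8) = 10
Hamar-Bergen-Bodø-Stavanger-Trondheim: max(13, 5, 11, 7) = 13
Hamar-Bodø-Bergen-Trondheim: max(10, 5, 4) = 10
Hamar-Bergen-Bodø-Trondheim: max(13, 5, 8) = 13
Hamar-Bergen-Trondheim: max(13, 4) = 13
The minimum achievable maximum is 10%.

10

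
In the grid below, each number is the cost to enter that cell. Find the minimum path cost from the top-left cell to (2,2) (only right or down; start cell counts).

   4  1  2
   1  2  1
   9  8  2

10

Best path: (0,0) → (0,1) → (0,2) → (1,2) → (2,2)
Cost: 4 + 1 + 2 + 1 + 2 = 10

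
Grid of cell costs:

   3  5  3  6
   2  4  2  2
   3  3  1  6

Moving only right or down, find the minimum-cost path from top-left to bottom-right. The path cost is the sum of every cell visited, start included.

Cheapest: (0,0) (1,0) (1,1) (1,2) (2,2) (2,3)
  3 + 2 + 4 + 2 + 1 + 6 = 18
For comparison, the top-then-right route costs 25.

18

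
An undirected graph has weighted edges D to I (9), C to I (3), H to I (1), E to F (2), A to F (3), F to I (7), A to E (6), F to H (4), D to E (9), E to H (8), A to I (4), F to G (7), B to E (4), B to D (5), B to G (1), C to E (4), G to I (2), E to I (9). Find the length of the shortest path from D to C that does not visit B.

A few of the D→C routes:
D-E-C: 9 + 4 = 13
D-E-H-I-C: 9 + 8 + 1 + 3 = 21
D-I-C: 9 + 3 = 12
D-E-F-H-I-C: 9 + 2 + 4 + 1 + 3 = 19
D-I-H-F-E-C: 9 + 1 + 4 + 2 + 4 = 20
D-E-F-I-C: 9 + 2 + 7 + 3 = 21
The minimum is 12.

12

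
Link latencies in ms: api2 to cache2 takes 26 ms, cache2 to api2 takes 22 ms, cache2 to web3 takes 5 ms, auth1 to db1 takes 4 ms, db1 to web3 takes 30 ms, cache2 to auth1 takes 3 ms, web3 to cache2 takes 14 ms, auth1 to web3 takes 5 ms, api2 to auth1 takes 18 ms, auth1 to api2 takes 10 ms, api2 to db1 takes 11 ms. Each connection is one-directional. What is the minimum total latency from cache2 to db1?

7

Routes from cache2 to db1:
cache2 -> auth1 -> api2 -> db1: 3 + 10 + 11 = 24
cache2 -> auth1 -> db1: 3 + 4 = 7
cache2 -> api2 -> db1: 22 + 11 = 33
cache2 -> api2 -> auth1 -> db1: 22 + 18 + 4 = 44
Best route has total 7 ms.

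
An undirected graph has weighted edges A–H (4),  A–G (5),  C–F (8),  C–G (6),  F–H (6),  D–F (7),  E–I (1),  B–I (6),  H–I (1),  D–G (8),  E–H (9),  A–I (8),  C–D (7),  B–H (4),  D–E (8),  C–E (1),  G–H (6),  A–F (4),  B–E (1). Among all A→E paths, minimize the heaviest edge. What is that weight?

4

A few of the A→E routes:
A -> H -> I -> E: max(4, 1, 1) = 4
A -> H -> B -> E: max(4, 4, 1) = 4
A -> H -> B -> I -> E: max(4, 4, 6, 1) = 6
Best route has worst link 4.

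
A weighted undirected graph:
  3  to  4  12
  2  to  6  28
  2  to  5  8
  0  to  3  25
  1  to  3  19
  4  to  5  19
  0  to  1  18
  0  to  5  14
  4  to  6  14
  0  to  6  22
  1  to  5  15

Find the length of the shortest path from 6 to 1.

40

Some routes from 6 to 1:
6→0→1: 22 + 18 = 40
6→0→5→1: 22 + 14 + 15 = 51
6→4→5→1: 14 + 19 + 15 = 48
6→2→5→1: 28 + 8 + 15 = 51
6→4→3→1: 14 + 12 + 19 = 45
Shortest: 40.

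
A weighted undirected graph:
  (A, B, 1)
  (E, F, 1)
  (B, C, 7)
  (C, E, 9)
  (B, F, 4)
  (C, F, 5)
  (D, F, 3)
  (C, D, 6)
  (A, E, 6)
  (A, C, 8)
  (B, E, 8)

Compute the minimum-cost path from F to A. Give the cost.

A few of the F→A routes:
F → E → B → A: 1 + 8 + 1 = 10
F → C → B → A: 5 + 7 + 1 = 13
F → E → A: 1 + 6 = 7
F → C → A: 5 + 8 = 13
F → B → A: 4 + 1 = 5
Shortest: 5.

5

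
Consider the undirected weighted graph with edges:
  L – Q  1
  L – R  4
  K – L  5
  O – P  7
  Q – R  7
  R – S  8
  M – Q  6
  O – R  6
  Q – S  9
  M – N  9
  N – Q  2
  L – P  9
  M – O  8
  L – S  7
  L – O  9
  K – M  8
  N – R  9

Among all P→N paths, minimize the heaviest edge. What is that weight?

7

Checking several routes:
P→O→R→L→Q→N: max(7, 6, 4, 1, 2) = 7
P→O→M→Q→N: max(7, 8, 6, 2) = 8
P→O→R→Q→N: max(7, 6, 7, 2) = 7
The minimum achievable maximum is 7.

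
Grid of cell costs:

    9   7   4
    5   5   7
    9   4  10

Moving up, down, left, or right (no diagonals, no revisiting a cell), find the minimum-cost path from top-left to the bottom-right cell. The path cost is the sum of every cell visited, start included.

33

Cheapest: (0,0)→(1,0)→(1,1)→(2,1)→(2,2)
  9 + 5 + 5 + 4 + 10 = 33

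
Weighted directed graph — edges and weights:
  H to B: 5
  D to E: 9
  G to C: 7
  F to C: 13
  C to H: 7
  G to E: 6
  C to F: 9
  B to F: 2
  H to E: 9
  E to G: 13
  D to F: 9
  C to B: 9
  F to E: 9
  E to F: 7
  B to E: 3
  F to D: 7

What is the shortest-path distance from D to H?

29

Paths from D to H:
D → F → E → G → C → H: 9 + 9 + 13 + 7 + 7 = 45
D → F → C → H: 9 + 13 + 7 = 29
D → E → F → C → H: 9 + 7 + 13 + 7 = 36
D → E → G → C → H: 9 + 13 + 7 + 7 = 36
Shortest: 29.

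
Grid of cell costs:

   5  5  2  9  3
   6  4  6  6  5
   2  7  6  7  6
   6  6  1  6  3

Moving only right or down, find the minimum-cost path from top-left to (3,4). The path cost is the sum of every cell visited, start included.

Take r0c0 -> r0c1 -> r0c2 -> r1c2 -> r2c2 -> r3c2 -> r3c3 -> r3c4 for a total of 5 + 5 + 2 + 6 + 6 + 1 + 6 + 3 = 34.

34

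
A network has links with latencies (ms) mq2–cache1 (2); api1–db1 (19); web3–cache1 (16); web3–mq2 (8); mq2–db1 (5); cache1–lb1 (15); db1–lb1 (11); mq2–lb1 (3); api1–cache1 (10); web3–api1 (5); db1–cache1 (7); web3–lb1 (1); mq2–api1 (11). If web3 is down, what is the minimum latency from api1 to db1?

Comparing a few candidate routes:
api1→cache1→db1: 10 + 7 = 17
api1→mq2→db1: 11 + 5 = 16
api1→db1: 19
api1→cache1→mq2→db1: 10 + 2 + 5 = 17
Shortest: 16 ms.

16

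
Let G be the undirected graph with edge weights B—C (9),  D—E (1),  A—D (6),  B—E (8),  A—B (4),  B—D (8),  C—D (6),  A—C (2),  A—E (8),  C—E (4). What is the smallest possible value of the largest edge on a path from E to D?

1

A few of the E→D routes:
E→C→A→D: max(4, 2, 6) = 6
E→D: max(1) = 1
E→C→D: max(4, 6) = 6
E→B→D: max(8, 8) = 8
The minimum achievable maximum is 1.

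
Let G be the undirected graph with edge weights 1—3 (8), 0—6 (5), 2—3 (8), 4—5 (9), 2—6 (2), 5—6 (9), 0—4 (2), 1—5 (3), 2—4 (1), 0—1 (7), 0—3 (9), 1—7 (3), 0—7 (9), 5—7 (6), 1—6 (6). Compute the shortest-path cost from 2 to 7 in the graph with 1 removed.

Comparing a few candidate routes:
2→6→0→7: 2 + 5 + 9 = 16
2→4→5→7: 1 + 9 + 6 = 16
2→4→0→7: 1 + 2 + 9 = 12
The minimum is 12.

12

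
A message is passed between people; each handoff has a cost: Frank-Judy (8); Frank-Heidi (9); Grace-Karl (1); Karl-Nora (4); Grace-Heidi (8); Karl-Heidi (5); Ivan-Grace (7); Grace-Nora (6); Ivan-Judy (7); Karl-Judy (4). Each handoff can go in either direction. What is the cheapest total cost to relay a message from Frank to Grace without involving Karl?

Candidate routes:
Frank → Heidi → Grace: 9 + 8 = 17
Frank → Judy → Ivan → Grace: 8 + 7 + 7 = 22
Shortest: 17.

17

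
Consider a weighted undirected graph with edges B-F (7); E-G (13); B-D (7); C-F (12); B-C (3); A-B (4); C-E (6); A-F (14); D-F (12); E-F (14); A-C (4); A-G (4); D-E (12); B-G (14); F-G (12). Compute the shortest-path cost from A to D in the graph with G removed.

Comparing a few candidate routes:
A → B → D: 4 + 7 = 11
A → C → E → D: 4 + 6 + 12 = 22
A → C → B → D: 4 + 3 + 7 = 14
A → B → F → D: 4 + 7 + 12 = 23
Shortest: 11.

11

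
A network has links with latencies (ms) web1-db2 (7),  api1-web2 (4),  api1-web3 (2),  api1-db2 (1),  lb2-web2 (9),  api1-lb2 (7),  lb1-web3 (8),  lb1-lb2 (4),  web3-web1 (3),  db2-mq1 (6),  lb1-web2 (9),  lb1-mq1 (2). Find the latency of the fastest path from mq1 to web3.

A few of the mq1→web3 routes:
mq1→db2→web1→web3: 6 + 7 + 3 = 16
mq1→db2→api1→web3: 6 + 1 + 2 = 9
mq1→lb1→lb2→api1→web3: 2 + 4 + 7 + 2 = 15
mq1→lb1→web3: 2 + 8 = 10
mq1→lb1→web2→api1→web3: 2 + 9 + 4 + 2 = 17
Best route has total 9 ms.

9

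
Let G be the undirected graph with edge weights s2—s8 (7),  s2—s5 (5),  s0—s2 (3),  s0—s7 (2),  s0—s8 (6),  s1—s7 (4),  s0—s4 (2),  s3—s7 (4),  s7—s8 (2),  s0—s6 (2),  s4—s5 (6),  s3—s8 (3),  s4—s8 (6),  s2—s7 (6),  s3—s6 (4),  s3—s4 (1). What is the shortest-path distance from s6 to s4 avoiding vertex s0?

Some routes from s6 to s4 avoiding s0:
s6→s3→s4: 4 + 1 = 5
s6→s3→s7→s2→s5→s4: 4 + 4 + 6 + 5 + 6 = 25
s6→s3→s7→s8→s4: 4 + 4 + 2 + 6 = 16
s6→s3→s8→s2→s5→s4: 4 + 3 + 7 + 5 + 6 = 25
s6→s3→s8→s4: 4 + 3 + 6 = 13
s6→s3→s8→s7→s2→s5→s4: 4 + 3 + 2 + 6 + 5 + 6 = 26
The minimum is 5.

5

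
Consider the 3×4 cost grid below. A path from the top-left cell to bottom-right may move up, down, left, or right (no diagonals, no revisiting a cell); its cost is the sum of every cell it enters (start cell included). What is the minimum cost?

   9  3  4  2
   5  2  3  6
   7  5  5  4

One optimal route is r0c0→r0c1→r1c1→r1c2→r2c2→r2c3.
Its cost is 9 + 3 + 2 + 3 + 5 + 4 = 26.

26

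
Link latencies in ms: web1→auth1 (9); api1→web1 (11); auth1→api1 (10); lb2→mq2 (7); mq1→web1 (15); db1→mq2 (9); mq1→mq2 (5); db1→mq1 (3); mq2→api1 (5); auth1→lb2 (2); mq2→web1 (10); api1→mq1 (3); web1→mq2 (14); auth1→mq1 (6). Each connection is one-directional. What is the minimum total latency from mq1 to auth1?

24

Routes from mq1 to auth1:
mq1 → mq2 → api1 → web1 → auth1: 5 + 5 + 11 + 9 = 30
mq1 → web1 → auth1: 15 + 9 = 24
mq1 → mq2 → web1 → auth1: 5 + 10 + 9 = 24
The minimum is 24 ms.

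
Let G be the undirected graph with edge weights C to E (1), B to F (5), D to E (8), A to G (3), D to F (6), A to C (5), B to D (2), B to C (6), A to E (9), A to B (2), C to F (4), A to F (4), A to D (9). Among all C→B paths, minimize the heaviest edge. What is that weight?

Some routes from C to B:
C -> F -> A -> B: max(4, 4, 2) = 4
C -> A -> B: max(5, 2) = 5
C -> A -> F -> B: max(5, 4, 5) = 5
C -> F -> B: max(4, 5) = 5
Smallest bottleneck: 4.

4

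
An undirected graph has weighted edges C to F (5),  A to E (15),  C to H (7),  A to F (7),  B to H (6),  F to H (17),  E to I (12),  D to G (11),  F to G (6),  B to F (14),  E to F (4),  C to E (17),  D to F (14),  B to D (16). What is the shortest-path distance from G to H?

18

A few of the G→H routes:
G - F - H: 6 + 17 = 23
G - F - B - H: 6 + 14 + 6 = 26
G - F - C - H: 6 + 5 + 7 = 18
Best route has total 18.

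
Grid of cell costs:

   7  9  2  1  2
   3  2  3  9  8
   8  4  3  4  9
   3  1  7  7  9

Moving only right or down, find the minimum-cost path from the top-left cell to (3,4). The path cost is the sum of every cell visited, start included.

Best path: r0c0 → r1c0 → r1c1 → r1c2 → r2c2 → r2c3 → r3c3 → r3c4
Cost: 7 + 3 + 2 + 3 + 3 + 4 + 7 + 9 = 38
For comparison, the top-then-right route costs 47.

38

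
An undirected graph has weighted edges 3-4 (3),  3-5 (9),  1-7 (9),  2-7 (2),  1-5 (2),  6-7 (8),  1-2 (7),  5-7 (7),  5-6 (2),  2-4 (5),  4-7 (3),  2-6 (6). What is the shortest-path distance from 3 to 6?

11

A few of the 3→6 routes:
3→4→7→6: 3 + 3 + 8 = 14
3→4→7→5→6: 3 + 3 + 7 + 2 = 15
3→5→6: 9 + 2 = 11
3→4→2→6: 3 + 5 + 6 = 14
3→4→7→2→6: 3 + 3 + 2 + 6 = 14
The minimum is 11.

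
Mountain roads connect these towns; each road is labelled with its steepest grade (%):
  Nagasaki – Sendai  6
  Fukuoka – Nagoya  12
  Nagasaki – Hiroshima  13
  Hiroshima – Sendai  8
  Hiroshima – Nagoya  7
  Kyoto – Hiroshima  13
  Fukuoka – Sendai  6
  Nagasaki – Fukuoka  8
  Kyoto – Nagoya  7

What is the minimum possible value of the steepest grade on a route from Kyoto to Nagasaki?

8

A few of the Kyoto→Nagasaki routes:
Kyoto - Nagoya - Fukuoka - Nagasaki: max(7, 12, 8) = 12
Kyoto - Nagoya - Hiroshima - Sendai - Nagasaki: max(7, 7, 8, 6) = 8
Kyoto - Nagoya - Hiroshima - Sendai - Fukuoka - Nagasaki: max(7, 7, 8, 6, 8) = 8
The minimum achievable maximum is 8%.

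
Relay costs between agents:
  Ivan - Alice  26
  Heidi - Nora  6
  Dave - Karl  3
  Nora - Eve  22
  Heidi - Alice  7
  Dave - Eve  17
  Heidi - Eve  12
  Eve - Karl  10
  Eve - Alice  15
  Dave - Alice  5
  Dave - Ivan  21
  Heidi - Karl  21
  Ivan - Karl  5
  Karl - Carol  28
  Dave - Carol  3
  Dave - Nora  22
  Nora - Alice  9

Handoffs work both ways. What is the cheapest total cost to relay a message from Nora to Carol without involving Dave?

55

Comparing a few candidate routes:
Nora→Heidi→Eve→Karl→Carol: 6 + 12 + 10 + 28 = 56
Nora→Heidi→Karl→Carol: 6 + 21 + 28 = 55
Nora→Eve→Karl→Carol: 22 + 10 + 28 = 60
Nora→Alice→Eve→Karl→Carol: 9 + 15 + 10 + 28 = 62
Shortest: 55.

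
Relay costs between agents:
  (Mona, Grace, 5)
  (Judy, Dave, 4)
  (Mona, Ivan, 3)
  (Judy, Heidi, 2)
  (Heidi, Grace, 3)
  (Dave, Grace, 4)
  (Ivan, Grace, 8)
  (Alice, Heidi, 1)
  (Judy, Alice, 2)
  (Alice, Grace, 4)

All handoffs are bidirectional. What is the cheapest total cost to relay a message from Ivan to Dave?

12

A few of the Ivan→Dave routes:
Ivan→Mona→Grace→Heidi→Judy→Dave: 3 + 5 + 3 + 2 + 4 = 17
Ivan→Grace→Dave: 8 + 4 = 12
Ivan→Mona→Grace→Dave: 3 + 5 + 4 = 12
Ivan→Grace→Heidi→Judy→Dave: 8 + 3 + 2 + 4 = 17
The minimum is 12.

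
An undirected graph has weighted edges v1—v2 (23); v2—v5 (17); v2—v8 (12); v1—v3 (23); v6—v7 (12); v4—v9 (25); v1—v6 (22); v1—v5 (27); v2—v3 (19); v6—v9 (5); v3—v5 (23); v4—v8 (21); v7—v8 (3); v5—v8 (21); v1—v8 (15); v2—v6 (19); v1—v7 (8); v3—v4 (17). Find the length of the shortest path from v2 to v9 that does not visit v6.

A few of the v2→v9 routes:
v2-v1-v7-v8-v4-v9: 23 + 8 + 3 + 21 + 25 = 80
v2-v8-v4-v9: 12 + 21 + 25 = 58
v2-v1-v8-v4-v9: 23 + 15 + 21 + 25 = 84
v2-v3-v4-v9: 19 + 17 + 25 = 61
v2-v5-v3-v4-v9: 17 + 23 + 17 + 25 = 82
The minimum is 58.

58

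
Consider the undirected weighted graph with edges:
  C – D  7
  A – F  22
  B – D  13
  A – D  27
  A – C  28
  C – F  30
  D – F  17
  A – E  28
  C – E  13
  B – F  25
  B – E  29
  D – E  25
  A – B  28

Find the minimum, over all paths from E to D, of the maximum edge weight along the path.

13

Checking several routes:
E → C → D: max(13, 7) = 13
E → C → A → B → F → D: max(13, 28, 28, 25, 17) = 28
E → C → A → B → D: max(13, 28, 28, 13) = 28
E → D: max(25) = 25
Smallest bottleneck: 13.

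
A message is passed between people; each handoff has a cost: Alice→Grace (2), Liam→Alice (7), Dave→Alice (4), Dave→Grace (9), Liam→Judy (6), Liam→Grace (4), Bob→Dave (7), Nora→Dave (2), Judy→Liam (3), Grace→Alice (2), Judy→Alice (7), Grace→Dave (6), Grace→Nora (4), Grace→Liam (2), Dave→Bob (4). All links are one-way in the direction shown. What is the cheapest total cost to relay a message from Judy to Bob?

Some routes from Judy to Bob:
Judy - Liam - Grace - Dave - Bob: 3 + 4 + 6 + 4 = 17
Judy - Alice - Grace - Nora - Dave - Bob: 7 + 2 + 4 + 2 + 4 = 19
Judy - Liam - Alice - Grace - Dave - Bob: 3 + 7 + 2 + 6 + 4 = 22
Judy - Alice - Grace - Dave - Bob: 7 + 2 + 6 + 4 = 19
Judy - Liam - Grace - Nora - Dave - Bob: 3 + 4 + 4 + 2 + 4 = 17
The minimum is 17.

17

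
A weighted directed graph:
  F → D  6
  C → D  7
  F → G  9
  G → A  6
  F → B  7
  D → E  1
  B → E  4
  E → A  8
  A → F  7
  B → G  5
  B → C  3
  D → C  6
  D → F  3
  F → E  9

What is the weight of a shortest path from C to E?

Paths from C to E:
C -> D -> F -> E: 7 + 3 + 9 = 19
C -> D -> F -> B -> E: 7 + 3 + 7 + 4 = 21
C -> D -> E: 7 + 1 = 8
Best route has total 8.

8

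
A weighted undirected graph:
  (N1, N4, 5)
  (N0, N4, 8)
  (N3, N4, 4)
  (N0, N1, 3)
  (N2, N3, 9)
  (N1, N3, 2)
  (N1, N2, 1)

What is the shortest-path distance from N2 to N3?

Checking several routes:
N2 -> N3: 9
N2 -> N1 -> N3: 1 + 2 = 3
N2 -> N1 -> N4 -> N3: 1 + 5 + 4 = 10
Best route has total 3.

3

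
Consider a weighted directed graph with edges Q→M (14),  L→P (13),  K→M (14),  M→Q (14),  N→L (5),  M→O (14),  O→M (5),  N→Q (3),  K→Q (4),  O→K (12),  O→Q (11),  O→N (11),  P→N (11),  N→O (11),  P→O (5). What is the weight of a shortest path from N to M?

16

A few of the N→M routes:
N -> O -> M: 11 + 5 = 16
N -> L -> P -> O -> M: 5 + 13 + 5 + 5 = 28
N -> Q -> M: 3 + 14 = 17
Best route has total 16.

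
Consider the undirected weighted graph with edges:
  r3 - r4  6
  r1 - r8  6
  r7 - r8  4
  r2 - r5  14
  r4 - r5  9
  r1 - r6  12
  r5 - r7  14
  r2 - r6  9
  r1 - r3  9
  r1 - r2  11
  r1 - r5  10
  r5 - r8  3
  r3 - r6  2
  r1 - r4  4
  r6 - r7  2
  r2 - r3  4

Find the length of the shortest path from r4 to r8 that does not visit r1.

12

Comparing a few candidate routes:
r4 - r3 - r2 - r5 - r8: 6 + 4 + 14 + 3 = 27
r4 - r5 - r8: 9 + 3 = 12
r4 - r3 - r6 - r7 - r8: 6 + 2 + 2 + 4 = 14
r4 - r3 - r2 - r6 - r7 - r8: 6 + 4 + 9 + 2 + 4 = 25
r4 - r3 - r6 - r7 - r5 - r8: 6 + 2 + 2 + 14 + 3 = 27
r4 - r5 - r7 - r8: 9 + 14 + 4 = 27
Shortest: 12.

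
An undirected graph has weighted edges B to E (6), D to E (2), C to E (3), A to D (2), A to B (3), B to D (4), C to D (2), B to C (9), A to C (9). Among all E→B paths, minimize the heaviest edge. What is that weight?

3

Some routes from E to B:
E→D→A→B: max(2, 2, 3) = 3
E→C→D→A→B: max(3, 2, 2, 3) = 3
E→B: max(6) = 6
E→C→D→B: max(3, 2, 4) = 4
E→D→B: max(2, 4) = 4
Best route has worst link 3.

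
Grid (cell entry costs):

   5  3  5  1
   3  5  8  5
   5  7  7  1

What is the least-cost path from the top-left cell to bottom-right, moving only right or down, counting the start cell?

20

Path (0,0) (0,1) (0,2) (0,3) (1,3) (2,3): 5 + 3 + 5 + 1 + 5 + 1 = 20.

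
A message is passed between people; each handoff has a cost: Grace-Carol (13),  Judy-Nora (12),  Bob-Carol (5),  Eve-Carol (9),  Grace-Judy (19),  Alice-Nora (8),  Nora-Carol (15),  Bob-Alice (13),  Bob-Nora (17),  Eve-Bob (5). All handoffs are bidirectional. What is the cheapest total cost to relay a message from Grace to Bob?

Comparing a few candidate routes:
Grace - Carol - Nora - Bob: 13 + 15 + 17 = 45
Grace - Carol - Bob: 13 + 5 = 18
Grace - Carol - Eve - Bob: 13 + 9 + 5 = 27
The minimum is 18.

18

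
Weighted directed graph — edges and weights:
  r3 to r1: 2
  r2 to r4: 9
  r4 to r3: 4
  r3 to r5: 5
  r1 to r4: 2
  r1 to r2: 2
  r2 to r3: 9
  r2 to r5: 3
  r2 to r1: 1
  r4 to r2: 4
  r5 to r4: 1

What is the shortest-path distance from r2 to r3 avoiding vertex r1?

8

Candidate routes:
r2→r3: 9
r2→r4→r3: 9 + 4 = 13
r2→r5→r4→r3: 3 + 1 + 4 = 8
Best route has total 8.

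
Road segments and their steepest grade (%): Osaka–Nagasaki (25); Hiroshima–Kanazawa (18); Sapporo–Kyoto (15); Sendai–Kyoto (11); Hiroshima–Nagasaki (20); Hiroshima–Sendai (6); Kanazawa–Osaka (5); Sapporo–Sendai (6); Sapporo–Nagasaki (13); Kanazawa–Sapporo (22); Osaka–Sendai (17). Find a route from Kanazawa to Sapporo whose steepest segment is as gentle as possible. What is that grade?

Some routes from Kanazawa to Sapporo:
Kanazawa-Osaka-Sendai-Kyoto-Sapporo: max(5, 17, 11, 15) = 17
Kanazawa-Osaka-Sendai-Hiroshima-Nagasaki-Sapporo: max(5, 17, 6, 20, 13) = 20
Kanazawa-Hiroshima-Nagasaki-Sapporo: max(18, 20, 13) = 20
Kanazawa-Osaka-Sendai-Sapporo: max(5, 17, 6) = 17
Kanazawa-Hiroshima-Sendai-Kyoto-Sapporo: max(18, 6, 11, 15) = 18
Kanazawa-Hiroshima-Sendai-Sapporo: max(18, 6, 6) = 18
Smallest bottleneck: 17%.

17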